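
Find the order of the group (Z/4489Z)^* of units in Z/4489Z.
|(Z/4489Z)^*| = 4422

(Z/4489Z)^* consists of the classes a with gcd(a, 4489) = 1, so its order is φ(4489). φ is multiplicative, with φ(p^e) = p^e − p^(e−1). Factorise 4489 = 67^2. Then
  φ(4489) = (67^2 − 67^1) = 4422 = 4422.
Thus |(Z/4489Z)^*| = 4422.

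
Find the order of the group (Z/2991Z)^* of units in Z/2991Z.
|(Z/2991Z)^*| = 1992

(Z/2991Z)^* consists of the classes a with gcd(a, 2991) = 1, so its order is φ(2991). φ is multiplicative, with φ(p^e) = p^e − p^(e−1). Factorise 2991 = 3 · 997. Then
  φ(2991) = (3 − 1) · (997 − 1) = 2 · 996 = 1992.
Thus |(Z/2991Z)^*| = 1992.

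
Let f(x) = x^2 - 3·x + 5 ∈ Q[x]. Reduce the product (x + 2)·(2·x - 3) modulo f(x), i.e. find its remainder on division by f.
First multiply in Q[x] without reducing: a · b = 2·x^2 + x - 6. Now divide by f(x) = x^2 - 3·x + 5, eliminating the leading term at each step:
  leading term 2·x^2: subtract (2)·f(x) = 2·x^2 - 6·x + 10, leaving 7·x - 16
The degree is now < 2, so this is the remainder. Hence a · b ≡ 7·x - 16 in Q[x]/(f).

Final answer: a · b ≡ 7·x - 16 (mod f(x))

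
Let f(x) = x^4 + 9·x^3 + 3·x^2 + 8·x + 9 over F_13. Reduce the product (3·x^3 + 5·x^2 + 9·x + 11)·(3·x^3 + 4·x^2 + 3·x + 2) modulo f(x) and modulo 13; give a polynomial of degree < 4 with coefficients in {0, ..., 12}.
Multiply as integer polynomials: a · b = 9·x^6 + 27·x^5 + 56·x^4 + 90·x^3 + 81·x^2 + 51·x + 22. Reducing coefficients mod 13: a · b ≡ 9·x^6 + x^5 + 4·x^4 + 12·x^3 + 3·x^2 + 12·x + 9. Now divide by f(x) = x^4 + 9·x^3 + 3·x^2 + 8·x + 9 in F_13[x], eliminating the leading term at each step:
  leading term 9·x^6: subtract (9·x^2)·f(x) = 9·x^6 + 3·x^5 + x^4 + 7·x^3 + 3·x^2, leaving 11·x^5 + 3·x^4 + 5·x^3 + 12·x + 9 (coefficients mod 13)
  leading term 11·x^5: subtract (11·x)·f(x) = 11·x^5 + 8·x^4 + 7·x^3 + 10·x^2 + 8·x, leaving 8·x^4 + 11·x^3 + 3·x^2 + 4·x + 9 (coefficients mod 13)
  leading term 8·x^4: subtract (8)·f(x) = 8·x^4 + 7·x^3 + 11·x^2 + 12·x + 7, leaving 4·x^3 + 5·x^2 + 5·x + 2 (coefficients mod 13)
The degree is now < 4, so this is the remainder. Hence a · b ≡ 4·x^3 + 5·x^2 + 5·x + 2 in F_13[x]/(f).

Final answer: a · b ≡ 4·x^3 + 5·x^2 + 5·x + 2 (mod f(x))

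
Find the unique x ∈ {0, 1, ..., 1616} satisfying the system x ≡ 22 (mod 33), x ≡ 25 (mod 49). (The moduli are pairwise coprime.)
x ≡ 319 (mod 1617); the representative in [0, 1617) is 319

The moduli 33, 49 are pairwise coprime, so by the CRT there is a unique solution mod 33·49 = 1617.
Solve by successive substitution. Start with x ≡ 22 (mod 33).
  Combine with x ≡ 25 (mod 49): write x = 22 + 33·t and require 22 + 33·t ≡ 25 (mod 49), i.e. 33·t ≡ 25 − 22 ≡ 3 (mod 49). Since 33^(−1) ≡ 3 (mod 49), t ≡ 3·3 ≡ 9 (mod 49). So x ≡ 22 + 33·9 = 319 (mod 1617).
Unique solution in [0, 1617): x = 319.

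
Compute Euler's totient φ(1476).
φ(1476) = 480

φ is multiplicative, with φ(p^e) = p^e − p^(e−1). Factorise 1476 = 2^2 · 3^2 · 41. Then
  φ(1476) = (2^2 − 2^1) · (3^2 − 3^1) · (41 − 1) = 2 · 6 · 40 = 480.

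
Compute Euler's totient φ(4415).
φ(4415) = 3528

φ is multiplicative, with φ(p^e) = p^e − p^(e−1). Factorise 4415 = 5 · 883. Then
  φ(4415) = (5 − 1) · (883 − 1) = 4 · 882 = 3528.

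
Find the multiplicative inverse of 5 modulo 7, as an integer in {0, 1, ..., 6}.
5^(−1) ≡ 3 (mod 7)

Apply the extended Euclidean algorithm to (7, 5), tracking rows (r, s, t) with s·7 + t·5 = r. Each division r_prev = q·r_cur + r_new produces the new row as (previous row) − q·(current row):
  row A: (7, 1, 0)   [1·7 + 0·5 = 7]
  row B: (5, 0, 1)   [0·7 + 1·5 = 5]
  7 = 1·5 + 2   → row C = row A − 1·row B = (2, 1, −1)   [check: 1·7 − 1·5 = 2]
  5 = 2·2 + 1   → row D = row B − 2·row C = (1, −2, 3)   [check: −2·7 + 3·5 = 1]
  2 = 2·1 + 0   → remainder 0, stop. gcd = 1 (last nonzero row D).
The gcd is 1, so 5 is invertible mod 7. The last nonzero row gives −2·7 + 3·5 = 1, so t = 3. So 5^(−1) ≡ 3 (mod 7). Verify: 5 · 3 = 15 ≡ 1 (mod 7). ✓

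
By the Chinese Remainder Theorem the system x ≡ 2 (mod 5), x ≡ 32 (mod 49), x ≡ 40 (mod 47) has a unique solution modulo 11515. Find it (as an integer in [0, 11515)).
The moduli 5, 49, 47 are pairwise coprime, so by the CRT there is a unique solution mod 5·49·47 = 11515.
Solve by successive substitution. Start with x ≡ 2 (mod 5).
  Combine with x ≡ 32 (mod 49): write x = 2 + 5·t and require 2 + 5·t ≡ 32 (mod 49), i.e. 5·t ≡ 32 − 2 ≡ 30 (mod 49). Since 5^(−1) ≡ 10 (mod 49), t ≡ 10·30 ≡ 6 (mod 49). So x ≡ 2 + 5·6 = 32 (mod 245).
  Combine with x ≡ 40 (mod 47): write x = 32 + 245·t and require 32 + 245·t ≡ 40 (mod 47), i.e. 245·t ≡ 40 − 32 ≡ 8 (mod 47). Since 245^(−1) ≡ 33 (mod 47) (245 ≡ 10 (mod 47)), t ≡ 33·8 ≡ 29 (mod 47). So x ≡ 32 + 245·29 = 7137 (mod 11515).
Unique solution in [0, 11515): x = 7137.

Final answer: x ≡ 7137 (mod 11515); the representative in [0, 11515) is 7137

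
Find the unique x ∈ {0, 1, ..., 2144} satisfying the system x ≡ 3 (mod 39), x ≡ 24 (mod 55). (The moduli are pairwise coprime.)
x ≡ 354 (mod 2145); the representative in [0, 2145) is 354

The moduli 39, 55 are pairwise coprime, so by the CRT there is a unique solution mod 39·55 = 2145.
Solve by successive substitution. Start with x ≡ 3 (mod 39).
  Combine with x ≡ 24 (mod 55): write x = 3 + 39·t and require 3 + 39·t ≡ 24 (mod 55), i.e. 39·t ≡ 24 − 3 ≡ 21 (mod 55). Since 39^(−1) ≡ 24 (mod 55), t ≡ 24·21 ≡ 9 (mod 55). So x ≡ 3 + 39·9 = 354 (mod 2145).
Unique solution in [0, 2145): x = 354.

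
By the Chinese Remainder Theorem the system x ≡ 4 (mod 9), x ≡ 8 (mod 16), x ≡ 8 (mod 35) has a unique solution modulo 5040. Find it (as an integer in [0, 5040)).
x ≡ 3928 (mod 5040); the representative in [0, 5040) is 3928

The moduli 9, 16, 35 are pairwise coprime, so by the CRT there is a unique solution mod 9·16·35 = 5040.
Solve by successive substitution. Start with x ≡ 4 (mod 9).
  Combine with x ≡ 8 (mod 16): write x = 4 + 9·t and require 4 + 9·t ≡ 8 (mod 16), i.e. 9·t ≡ 8 − 4 ≡ 4 (mod 16). Since 9^(−1) ≡ 9 (mod 16), t ≡ 9·4 ≡ 4 (mod 16). So x ≡ 4 + 9·4 = 40 (mod 144).
  Combine with x ≡ 8 (mod 35): write x = 40 + 144·t and require 40 + 144·t ≡ 8 (mod 35), i.e. 144·t ≡ 8 − 40 ≡ 3 (mod 35). Since 144^(−1) ≡ 9 (mod 35) (144 ≡ 4 (mod 35)), t ≡ 9·3 ≡ 27 (mod 35). So x ≡ 40 + 144·27 = 3928 (mod 5040).
Unique solution in [0, 5040): x = 3928.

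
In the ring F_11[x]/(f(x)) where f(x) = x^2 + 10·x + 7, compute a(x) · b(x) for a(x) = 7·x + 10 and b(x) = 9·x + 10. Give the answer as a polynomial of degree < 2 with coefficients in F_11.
Multiply as integer polynomials: a · b = 63·x^2 + 160·x + 100. Reducing coefficients mod 11: a · b ≡ 8·x^2 + 6·x + 1. Now divide by f(x) = x^2 + 10·x + 7 in F_11[x], eliminating the leading term at each step:
  leading term 8·x^2: subtract (8)·f(x) = 8·x^2 + 3·x + 1, leaving 3·x (coefficients mod 11)
The degree is now < 2, so this is the remainder. Hence a · b ≡ 3·x in F_11[x]/(f).

Final answer: a · b ≡ 3·x (mod f(x))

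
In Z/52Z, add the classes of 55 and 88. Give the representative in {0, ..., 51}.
39

Reduce the summands first: 55 ≡ 3, 88 ≡ 36 (mod 52), so 55 + 88 ≡ 3 + 36 (mod 52). 3 + 36 = 39; 39 = 0·52 + 39, so (55 + 88) mod 52 = 39.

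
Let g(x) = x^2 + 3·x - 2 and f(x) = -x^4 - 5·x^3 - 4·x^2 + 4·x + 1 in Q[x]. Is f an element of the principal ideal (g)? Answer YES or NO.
In Q[x] the ideal (g) consists of all multiples of g, so f ∈ (g) iff g | f, i.e. iff the remainder of f on division by g is 0. Divide f by g (g is monic, so eliminate the leading term of the running remainder at each step):
  leading term -x^4: subtract (-x^2)·g(x) = -x^4 - 3·x^3 + 2·x^2, leaving -2·x^3 - 6·x^2 + 4·x + 1
  leading term -2·x^3: subtract (-2·x)·g(x) = -2·x^3 - 6·x^2 + 4·x, leaving 1
The remainder r(x) = 1 ≠ 0 (and deg r < deg g), so g ∤ f, i.e. f ∉ (g).

Final answer: NO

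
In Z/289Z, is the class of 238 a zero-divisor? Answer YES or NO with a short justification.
YES

gcd(238, 289) = 17 > 1, so 238 is not a unit in Z/289Z. In Z/nZ every nonzero non-unit is a zero-divisor: explicitly, take b = 289/gcd = 17 ≠ 0 (mod 289); then 238·17 = 4046 = 14·289, i.e. 238·17 ≡ 0 (mod 289). So 238 is a zero-divisor.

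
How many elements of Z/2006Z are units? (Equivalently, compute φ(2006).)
An element a ∈ Z/2006Z is a unit iff gcd(a, 2006) = 1, so the number of units is φ(2006). φ is multiplicative, with φ(p^e) = p^e − p^(e−1). Factorise 2006 = 2 · 17 · 59. Then
  φ(2006) = (2 − 1) · (17 − 1) · (59 − 1) = 1 · 16 · 58 = 928.

Final answer: Z/2006Z has φ(2006) = 928 units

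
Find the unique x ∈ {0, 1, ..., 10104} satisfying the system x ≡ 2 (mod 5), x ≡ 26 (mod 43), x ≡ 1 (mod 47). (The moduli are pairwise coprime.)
The moduli 5, 43, 47 are pairwise coprime, so by the CRT there is a unique solution mod 5·43·47 = 10105.
Solve by successive substitution. Start with x ≡ 2 (mod 5).
  Combine with x ≡ 26 (mod 43): write x = 2 + 5·t and require 2 + 5·t ≡ 26 (mod 43), i.e. 5·t ≡ 26 − 2 ≡ 24 (mod 43). Since 5^(−1) ≡ 26 (mod 43), t ≡ 26·24 ≡ 22 (mod 43). So x ≡ 2 + 5·22 = 112 (mod 215).
  Combine with x ≡ 1 (mod 47): write x = 112 + 215·t and require 112 + 215·t ≡ 1 (mod 47), i.e. 215·t ≡ 1 − 112 ≡ 30 (mod 47). Since 215^(−1) ≡ 7 (mod 47) (215 ≡ 27 (mod 47)), t ≡ 7·30 ≡ 22 (mod 47). So x ≡ 112 + 215·22 = 4842 (mod 10105).
Unique solution in [0, 10105): x = 4842.

Final answer: x ≡ 4842 (mod 10105); the representative in [0, 10105) is 4842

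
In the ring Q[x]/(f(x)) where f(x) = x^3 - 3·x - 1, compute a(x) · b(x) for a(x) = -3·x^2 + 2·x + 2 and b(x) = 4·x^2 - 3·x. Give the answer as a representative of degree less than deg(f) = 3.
a · b ≡ -34·x^2 + 33·x + 17 (mod f(x))

First multiply in Q[x] without reducing: a · b = -12·x^4 + 17·x^3 + 2·x^2 - 6·x. Now divide by f(x) = x^3 - 3·x - 1, eliminating the leading term at each step:
  leading term -12·x^4: subtract (-12·x)·f(x) = -12·x^4 + 36·x^2 + 12·x, leaving 17·x^3 - 34·x^2 - 18·x
  leading term 17·x^3: subtract (17)·f(x) = 17·x^3 - 51·x - 17, leaving -34·x^2 + 33·x + 17
The degree is now < 3, so this is the remainder. Hence a · b ≡ -34·x^2 + 33·x + 17 in Q[x]/(f).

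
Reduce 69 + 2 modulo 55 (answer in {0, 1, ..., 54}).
Reduce the summands first: 69 ≡ 14 (mod 55), so 69 + 2 ≡ 14 + 2 (mod 55). 14 + 2 = 16; 16 = 0·55 + 16, so (69 + 2) mod 55 = 16.

Final answer: 16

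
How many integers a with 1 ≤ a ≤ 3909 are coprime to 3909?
2604

The number of a ∈ {1, ..., 3909} with gcd(a, 3909) = 1 is by definition Euler's totient φ(3909). φ is multiplicative, with φ(p^e) = p^e − p^(e−1). Factorise 3909 = 3 · 1303. Then
  φ(3909) = (3 − 1) · (1303 − 1) = 2 · 1302 = 2604.
So there are 2604 such integers.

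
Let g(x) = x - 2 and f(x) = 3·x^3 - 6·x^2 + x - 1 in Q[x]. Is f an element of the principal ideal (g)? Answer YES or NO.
NO

In Q[x] the ideal (g) consists of all multiples of g, so f ∈ (g) iff g | f, i.e. iff the remainder of f on division by g is 0. Divide f by g (g is monic, so eliminate the leading term of the running remainder at each step):
  leading term 3·x^3: subtract (3·x^2)·g(x) = 3·x^3 - 6·x^2, leaving x - 1
  leading term x: subtract (1)·g(x) = x - 2, leaving 1
The remainder r(x) = 1 ≠ 0 (and deg r < deg g), so g ∤ f, i.e. f ∉ (g).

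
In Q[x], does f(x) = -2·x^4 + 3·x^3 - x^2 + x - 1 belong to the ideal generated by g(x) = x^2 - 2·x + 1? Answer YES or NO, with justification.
In Q[x] the ideal (g) consists of all multiples of g, so f ∈ (g) iff g | f, i.e. iff the remainder of f on division by g is 0. Divide f by g (g is monic, so eliminate the leading term of the running remainder at each step):
  leading term -2·x^4: subtract (-2·x^2)·g(x) = -2·x^4 + 4·x^3 - 2·x^2, leaving -x^3 + x^2 + x - 1
  leading term -x^3: subtract (-x)·g(x) = -x^3 + 2·x^2 - x, leaving -x^2 + 2·x - 1
  leading term -x^2: subtract (-1)·g(x) = -x^2 + 2·x - 1, leaving 0
The remainder is 0, so f(x) = g(x) · h(x) with h(x) = -2·x^2 - x - 1. Hence g | f, i.e. f ∈ (g).

Final answer: YES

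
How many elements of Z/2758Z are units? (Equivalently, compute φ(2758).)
An element a ∈ Z/2758Z is a unit iff gcd(a, 2758) = 1, so the number of units is φ(2758). φ is multiplicative, with φ(p^e) = p^e − p^(e−1). Factorise 2758 = 2 · 7 · 197. Then
  φ(2758) = (2 − 1) · (7 − 1) · (197 − 1) = 1 · 6 · 196 = 1176.

Final answer: Z/2758Z has φ(2758) = 1176 units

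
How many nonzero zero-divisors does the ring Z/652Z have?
In Z/652Z each nonzero element is either a unit (gcd with 652 is 1) or a zero-divisor (gcd > 1). The number of units is φ(652): factorise 652 = 2^2 · 163, so φ(652) = (2^2 − 2^1) · (163 − 1) = 2 · 162 = 324. The nonzero elements number 652 − 1 = 651. Hence the nonzero zero-divisors number 651 − 324 = 327.

Final answer: Z/652Z has 327 nonzero zero-divisors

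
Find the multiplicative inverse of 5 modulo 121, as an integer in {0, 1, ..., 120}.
Apply the extended Euclidean algorithm to (121, 5), tracking rows (r, s, t) with s·121 + t·5 = r. Each division r_prev = q·r_cur + r_new produces the new row as (previous row) − q·(current row):
  row A: (121, 1, 0)   [1·121 + 0·5 = 121]
  row B: (5, 0, 1)   [0·121 + 1·5 = 5]
  121 = 24·5 + 1   → row C = row A − 24·row B = (1, 1, −24)   [check: 1·121 − 24·5 = 1]
  5 = 5·1 + 0   → remainder 0, stop. gcd = 1 (last nonzero row C).
The gcd is 1, so 5 is invertible mod 121. The last nonzero row gives 1·121 − 24·5 = 1, so t = −24. So 5^(−1) ≡ −24 ≡ 97 (mod 121). Verify: 5 · 97 = 485 ≡ 1 (mod 121). ✓

Final answer: 5^(−1) ≡ 97 (mod 121)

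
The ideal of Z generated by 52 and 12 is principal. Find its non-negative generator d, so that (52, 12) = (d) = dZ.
In the PID Z, (a, b) is generated by gcd(a, b). Compute gcd(52, 12) with the extended Euclidean algorithm, tracking rows (r, s, t) with s·52 + t·12 = r:
  row A: (52, 1, 0)   [1·52 + 0·12 = 52]
  row B: (12, 0, 1)   [0·52 + 1·12 = 12]
  52 = 4·12 + 4   → row C = row A − 4·row B = (4, 1, −4)   [check: 1·52 − 4·12 = 4]
  12 = 3·4 + 0   → remainder 0, stop. gcd = 4 (last nonzero row C).
So gcd(52, 12) = 4, with Bézout identity 1·52 − 4·12 = 4. Containment (⊇): the Bézout identity exhibits 4 as an element of (52, 12), giving (4) ⊆ (52, 12). Containment (⊆): since 4 | 52 and 4 | 12 (52 = 4·13, 12 = 4·3), every Z-linear combination of 52 and 12 is divisible by 4, so (52, 12) ⊆ (4). Therefore (52, 12) = (4), d = 4.

Final answer: (52, 12) = (4); d = 4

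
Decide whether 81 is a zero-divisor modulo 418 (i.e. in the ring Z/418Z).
gcd(81, 418) = 1, so 81 is a unit in Z/418Z (it has a multiplicative inverse). A unit cannot be a zero-divisor: if 81·b ≡ 0 then multiplying both sides by 81^(−1) gives b ≡ 0. So 81 is not a zero-divisor.

Final answer: NO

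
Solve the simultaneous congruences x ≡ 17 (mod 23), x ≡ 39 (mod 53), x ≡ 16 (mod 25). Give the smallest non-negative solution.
The moduli 23, 53, 25 are pairwise coprime, so by the CRT there is a unique solution mod 23·53·25 = 30475.
Solve by successive substitution. Start with x ≡ 17 (mod 23).
  Combine with x ≡ 39 (mod 53): write x = 17 + 23·t and require 17 + 23·t ≡ 39 (mod 53), i.e. 23·t ≡ 39 − 17 ≡ 22 (mod 53). Since 23^(−1) ≡ 30 (mod 53), t ≡ 30·22 ≡ 24 (mod 53). So x ≡ 17 + 23·24 = 569 (mod 1219).
  Combine with x ≡ 16 (mod 25): write x = 569 + 1219·t and require 569 + 1219·t ≡ 16 (mod 25), i.e. 1219·t ≡ 16 − 569 ≡ 22 (mod 25). Since 1219^(−1) ≡ 4 (mod 25) (1219 ≡ 19 (mod 25)), t ≡ 4·22 ≡ 13 (mod 25). So x ≡ 569 + 1219·13 = 16416 (mod 30475).
Unique solution in [0, 30475): x = 16416.

Final answer: x ≡ 16416 (mod 30475); the representative in [0, 30475) is 16416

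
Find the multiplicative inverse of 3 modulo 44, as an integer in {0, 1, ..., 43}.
3^(−1) ≡ 15 (mod 44)

Apply the extended Euclidean algorithm to (44, 3), tracking rows (r, s, t) with s·44 + t·3 = r. Each division r_prev = q·r_cur + r_new produces the new row as (previous row) − q·(current row):
  row A: (44, 1, 0)   [1·44 + 0·3 = 44]
  row B: (3, 0, 1)   [0·44 + 1·3 = 3]
  44 = 14·3 + 2   → row C = row A − 14·row B = (2, 1, −14)   [check: 1·44 − 14·3 = 2]
  3 = 1·2 + 1   → row D = row B − 1·row C = (1, −1, 15)   [check: −1·44 + 15·3 = 1]
  2 = 2·1 + 0   → remainder 0, stop. gcd = 1 (last nonzero row D).
The gcd is 1, so 3 is invertible mod 44. The last nonzero row gives −1·44 + 15·3 = 1, so t = 15. So 3^(−1) ≡ 15 (mod 44). Verify: 3 · 15 = 45 ≡ 1 (mod 44). ✓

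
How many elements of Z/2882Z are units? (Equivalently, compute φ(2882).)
Z/2882Z has φ(2882) = 1300 units

An element a ∈ Z/2882Z is a unit iff gcd(a, 2882) = 1, so the number of units is φ(2882). φ is multiplicative, with φ(p^e) = p^e − p^(e−1). Factorise 2882 = 2 · 11 · 131. Then
  φ(2882) = (2 − 1) · (11 − 1) · (131 − 1) = 1 · 10 · 130 = 1300.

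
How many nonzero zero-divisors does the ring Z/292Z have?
In Z/292Z each nonzero element is either a unit (gcd with 292 is 1) or a zero-divisor (gcd > 1). The number of units is φ(292): factorise 292 = 2^2 · 73, so φ(292) = (2^2 − 2^1) · (73 − 1) = 2 · 72 = 144. The nonzero elements number 292 − 1 = 291. Hence the nonzero zero-divisors number 291 − 144 = 147.

Final answer: Z/292Z has 147 nonzero zero-divisors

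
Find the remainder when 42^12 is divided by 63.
0

Use repeated squaring. Binary(12) = 1100. Walk through the bits of the exponent 12 left-to-right: at each bit after the leading one, square the running value, then multiply by 42 if the bit is 1 (always reducing mod 63):
  bit 1 = 1 (leading): start with 42.
  bit 2 = 1: square 42^2 = 1764 ≡ 0; bit is 1, so multiply 0·42 = 0 (mod 63).
  bit 3 = 0: square 0^2 = 0 (mod 63).
  bit 4 = 0: square 0^2 = 0 (mod 63).
Final value: 42^12 ≡ 0 (mod 63).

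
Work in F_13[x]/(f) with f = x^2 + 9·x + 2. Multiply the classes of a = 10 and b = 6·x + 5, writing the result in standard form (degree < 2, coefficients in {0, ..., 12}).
a · b ≡ 8·x + 11 (mod f(x))

Multiply as integer polynomials: a · b = 60·x + 50. Reducing coefficients mod 13: a · b ≡ 8·x + 11. This already has degree < 2, so no reduction by f is needed. Hence a · b ≡ 8·x + 11 in F_13[x]/(f).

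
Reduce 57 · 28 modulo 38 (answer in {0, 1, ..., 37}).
Reduce the factors first: 57 ≡ 19 (mod 38), so 57 · 28 ≡ 19 · 28 (mod 38). 19 · 28 = 532. Dividing by 38: 532 = 14·38 + 0. So (57 · 28) mod 38 = 0.

Final answer: 0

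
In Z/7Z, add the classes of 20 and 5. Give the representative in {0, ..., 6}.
Reduce the summands first: 20 ≡ 6 (mod 7), so 20 + 5 ≡ 6 + 5 (mod 7). 6 + 5 = 11; 11 = 1·7 + 4, so (20 + 5) mod 7 = 4.

Final answer: 4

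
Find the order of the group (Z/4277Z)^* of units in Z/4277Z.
(Z/4277Z)^* consists of the classes a with gcd(a, 4277) = 1, so its order is φ(4277). φ is multiplicative, with φ(p^e) = p^e − p^(e−1). Factorise 4277 = 7 · 13 · 47. Then
  φ(4277) = (7 − 1) · (13 − 1) · (47 − 1) = 6 · 12 · 46 = 3312.
Thus |(Z/4277Z)^*| = 3312.

Final answer: |(Z/4277Z)^*| = 3312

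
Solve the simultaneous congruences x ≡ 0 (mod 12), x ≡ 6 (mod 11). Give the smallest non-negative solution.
The moduli 12, 11 are pairwise coprime, so by the CRT there is a unique solution mod 12·11 = 132.
Solve by successive substitution. Start with x ≡ 0 (mod 12).
  Combine with x ≡ 6 (mod 11): write x = 12·t and require 12·t ≡ 6 (mod 11). Since 12^(−1) ≡ 1 (mod 11) (12 ≡ 1 (mod 11)), t ≡ 1·6 ≡ 6 (mod 11). So x ≡ 12·6 = 72 (mod 132).
Unique solution in [0, 132): x = 72.

Final answer: x ≡ 72 (mod 132); the representative in [0, 132) is 72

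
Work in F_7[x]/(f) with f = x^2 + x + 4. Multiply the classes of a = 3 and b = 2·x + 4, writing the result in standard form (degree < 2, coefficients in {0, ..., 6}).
Multiply as integer polynomials: a · b = 6·x + 12. Reducing coefficients mod 7: a · b ≡ 6·x + 5. This already has degree < 2, so no reduction by f is needed. Hence a · b ≡ 6·x + 5 in F_7[x]/(f).

Final answer: a · b ≡ 6·x + 5 (mod f(x))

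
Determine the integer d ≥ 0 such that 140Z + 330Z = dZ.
In the PID Z, (a, b) is generated by gcd(a, b). Compute gcd(330, 140) with the extended Euclidean algorithm, tracking rows (r, s, t) with s·330 + t·140 = r:
  row A: (330, 1, 0)   [1·330 + 0·140 = 330]
  row B: (140, 0, 1)   [0·330 + 1·140 = 140]
  330 = 2·140 + 50   → row C = row A − 2·row B = (50, 1, −2)   [check: 1·330 − 2·140 = 50]
  140 = 2·50 + 40   → row D = row B − 2·row C = (40, −2, 5)   [check: −2·330 + 5·140 = 40]
  50 = 1·40 + 10   → row E = row C − 1·row D = (10, 3, −7)   [check: 3·330 − 7·140 = 10]
  40 = 4·10 + 0   → remainder 0, stop. gcd = 10 (last nonzero row E).
So gcd(140, 330) = 10, with Bézout identity 3·330 − 7·140 = 10. Containment (⊇): the Bézout identity exhibits 10 as an element of (140, 330), giving (10) ⊆ (140, 330). Containment (⊆): since 10 | 140 and 10 | 330 (140 = 10·14, 330 = 10·33), every Z-linear combination of 140 and 330 is divisible by 10, so (140, 330) ⊆ (10). Therefore (140, 330) = (10), d = 10.

Final answer: (140, 330) = (10); d = 10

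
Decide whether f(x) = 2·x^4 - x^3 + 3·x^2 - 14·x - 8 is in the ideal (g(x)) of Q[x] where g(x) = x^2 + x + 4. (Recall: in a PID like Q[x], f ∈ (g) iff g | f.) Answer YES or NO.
In Q[x] the ideal (g) consists of all multiples of g, so f ∈ (g) iff g | f, i.e. iff the remainder of f on division by g is 0. Divide f by g (g is monic, so eliminate the leading term of the running remainder at each step):
  leading term 2·x^4: subtract (2·x^2)·g(x) = 2·x^4 + 2·x^3 + 8·x^2, leaving -3·x^3 - 5·x^2 - 14·x - 8
  leading term -3·x^3: subtract (-3·x)·g(x) = -3·x^3 - 3·x^2 - 12·x, leaving -2·x^2 - 2·x - 8
  leading term -2·x^2: subtract (-2)·g(x) = -2·x^2 - 2·x - 8, leaving 0
The remainder is 0, so f(x) = g(x) · h(x) with h(x) = 2·x^2 - 3·x - 2. Hence g | f, i.e. f ∈ (g).

Final answer: YES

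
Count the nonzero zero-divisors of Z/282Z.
In Z/282Z each nonzero element is either a unit (gcd with 282 is 1) or a zero-divisor (gcd > 1). The number of units is φ(282): factorise 282 = 2 · 3 · 47, so φ(282) = (2 − 1) · (3 − 1) · (47 − 1) = 1 · 2 · 46 = 92. The nonzero elements number 282 − 1 = 281. Hence the nonzero zero-divisors number 281 − 92 = 189.

Final answer: Z/282Z has 189 nonzero zero-divisors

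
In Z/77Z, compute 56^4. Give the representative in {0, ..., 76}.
Use repeated squaring. Binary(4) = 100. Walk through the bits of the exponent 4 left-to-right: at each bit after the leading one, square the running value, then multiply by 56 if the bit is 1 (always reducing mod 77):
  bit 1 = 1 (leading): start with 56.
  bit 2 = 0: square 56^2 = 3136 ≡ 56 (mod 77).
  bit 3 = 0: square 56^2 = 3136 ≡ 56 (mod 77).
Final value: 56^4 ≡ 56 (mod 77).

Final answer: 56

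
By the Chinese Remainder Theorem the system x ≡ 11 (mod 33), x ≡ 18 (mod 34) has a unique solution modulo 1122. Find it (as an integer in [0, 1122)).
x ≡ 902 (mod 1122); the representative in [0, 1122) is 902

The moduli 33, 34 are pairwise coprime, so by the CRT there is a unique solution mod 33·34 = 1122.
Solve by successive substitution. Start with x ≡ 11 (mod 33).
  Combine with x ≡ 18 (mod 34): write x = 11 + 33·t and require 11 + 33·t ≡ 18 (mod 34), i.e. 33·t ≡ 18 − 11 ≡ 7 (mod 34). Since 33^(−1) ≡ 33 (mod 34), t ≡ 33·7 ≡ 27 (mod 34). So x ≡ 11 + 33·27 = 902 (mod 1122).
Unique solution in [0, 1122): x = 902.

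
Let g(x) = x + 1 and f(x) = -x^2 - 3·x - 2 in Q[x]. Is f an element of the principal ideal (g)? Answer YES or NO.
YES

In Q[x] the ideal (g) consists of all multiples of g, so f ∈ (g) iff g | f, i.e. iff the remainder of f on division by g is 0. Divide f by g (g is monic, so eliminate the leading term of the running remainder at each step):
  leading term -x^2: subtract (-x)·g(x) = -x^2 - x, leaving -2·x - 2
  leading term -2·x: subtract (-2)·g(x) = -2·x - 2, leaving 0
The remainder is 0, so f(x) = g(x) · h(x) with h(x) = -x - 2. Hence g | f, i.e. f ∈ (g).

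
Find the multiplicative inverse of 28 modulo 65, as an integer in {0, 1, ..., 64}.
28^(−1) ≡ 7 (mod 65)

Apply the extended Euclidean algorithm to (65, 28), tracking rows (r, s, t) with s·65 + t·28 = r. Each division r_prev = q·r_cur + r_new produces the new row as (previous row) − q·(current row):
  row A: (65, 1, 0)   [1·65 + 0·28 = 65]
  row B: (28, 0, 1)   [0·65 + 1·28 = 28]
  65 = 2·28 + 9   → row C = row A − 2·row B = (9, 1, −2)   [check: 1·65 − 2·28 = 9]
  28 = 3·9 + 1   → row D = row B − 3·row C = (1, −3, 7)   [check: −3·65 + 7·28 = 1]
  9 = 9·1 + 0   → remainder 0, stop. gcd = 1 (last nonzero row D).
The gcd is 1, so 28 is invertible mod 65. The last nonzero row gives −3·65 + 7·28 = 1, so t = 7. So 28^(−1) ≡ 7 (mod 65). Verify: 28 · 7 = 196 ≡ 1 (mod 65). ✓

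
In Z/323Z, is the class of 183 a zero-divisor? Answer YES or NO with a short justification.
gcd(183, 323) = 1, so 183 is a unit in Z/323Z (it has a multiplicative inverse). A unit cannot be a zero-divisor: if 183·b ≡ 0 then multiplying both sides by 183^(−1) gives b ≡ 0. So 183 is not a zero-divisor.

Final answer: NO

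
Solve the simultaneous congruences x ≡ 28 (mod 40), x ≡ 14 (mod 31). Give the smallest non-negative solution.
The moduli 40, 31 are pairwise coprime, so by the CRT there is a unique solution mod 40·31 = 1240.
Solve by successive substitution. Start with x ≡ 28 (mod 40).
  Combine with x ≡ 14 (mod 31): write x = 28 + 40·t and require 28 + 40·t ≡ 14 (mod 31), i.e. 40·t ≡ 14 − 28 ≡ 17 (mod 31). Since 40^(−1) ≡ 7 (mod 31) (40 ≡ 9 (mod 31)), t ≡ 7·17 ≡ 26 (mod 31). So x ≡ 28 + 40·26 = 1068 (mod 1240).
Unique solution in [0, 1240): x = 1068.

Final answer: x ≡ 1068 (mod 1240); the representative in [0, 1240) is 1068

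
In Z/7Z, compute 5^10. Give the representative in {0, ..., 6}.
2

Use repeated squaring. Binary(10) = 1010. Walk through the bits of the exponent 10 left-to-right: at each bit after the leading one, square the running value, then multiply by 5 if the bit is 1 (always reducing mod 7):
  bit 1 = 1 (leading): start with 5.
  bit 2 = 0: square 5^2 = 25 ≡ 4 (mod 7).
  bit 3 = 1: square 4^2 = 16 ≡ 2; bit is 1, so multiply 2·5 = 10 ≡ 3 (mod 7).
  bit 4 = 0: square 3^2 = 9 ≡ 2 (mod 7).
Final value: 5^10 ≡ 2 (mod 7).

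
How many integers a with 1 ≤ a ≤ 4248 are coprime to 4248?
1392

The number of a ∈ {1, ..., 4248} with gcd(a, 4248) = 1 is by definition Euler's totient φ(4248). φ is multiplicative, with φ(p^e) = p^e − p^(e−1). Factorise 4248 = 2^3 · 3^2 · 59. Then
  φ(4248) = (2^3 − 2^2) · (3^2 − 3^1) · (59 − 1) = 4 · 6 · 58 = 1392.
So there are 1392 such integers.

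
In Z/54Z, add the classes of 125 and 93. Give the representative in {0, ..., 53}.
Reduce the summands first: 125 ≡ 17, 93 ≡ 39 (mod 54), so 125 + 93 ≡ 17 + 39 (mod 54). 17 + 39 = 56; 56 = 1·54 + 2, so (125 + 93) mod 54 = 2.

Final answer: 2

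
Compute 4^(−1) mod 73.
4^(−1) ≡ 55 (mod 73)

Apply the extended Euclidean algorithm to (73, 4), tracking rows (r, s, t) with s·73 + t·4 = r. Each division r_prev = q·r_cur + r_new produces the new row as (previous row) − q·(current row):
  row A: (73, 1, 0)   [1·73 + 0·4 = 73]
  row B: (4, 0, 1)   [0·73 + 1·4 = 4]
  73 = 18·4 + 1   → row C = row A − 18·row B = (1, 1, −18)   [check: 1·73 − 18·4 = 1]
  4 = 4·1 + 0   → remainder 0, stop. gcd = 1 (last nonzero row C).
The gcd is 1, so 4 is invertible mod 73. The last nonzero row gives 1·73 − 18·4 = 1, so t = −18. So 4^(−1) ≡ −18 ≡ 55 (mod 73). Verify: 4 · 55 = 220 ≡ 1 (mod 73). ✓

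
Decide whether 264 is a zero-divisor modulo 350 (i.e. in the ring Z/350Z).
YES

gcd(264, 350) = 2 > 1, so 264 is not a unit in Z/350Z. In Z/nZ every nonzero non-unit is a zero-divisor: explicitly, take b = 350/gcd = 175 ≠ 0 (mod 350); then 264·175 = 46200 = 132·350, i.e. 264·175 ≡ 0 (mod 350). So 264 is a zero-divisor.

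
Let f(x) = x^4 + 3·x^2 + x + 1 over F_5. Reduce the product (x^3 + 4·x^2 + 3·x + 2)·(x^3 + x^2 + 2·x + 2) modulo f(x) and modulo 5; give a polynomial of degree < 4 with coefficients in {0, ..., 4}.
Multiply as integer polynomials: a · b = x^6 + 5·x^5 + 9·x^4 + 15·x^3 + 16·x^2 + 10·x + 4. Reducing coefficients mod 5: a · b ≡ x^6 + 4·x^4 + x^2 + 4. Now divide by f(x) = x^4 + 3·x^2 + x + 1 in F_5[x], eliminating the leading term at each step:
  leading term x^6: subtract (x^2)·f(x) = x^6 + 3·x^4 + x^3 + x^2, leaving x^4 + 4·x^3 + 4 (coefficients mod 5)
  leading term x^4: subtract (1)·f(x) = x^4 + 3·x^2 + x + 1, leaving 4·x^3 + 2·x^2 + 4·x + 3 (coefficients mod 5)
The degree is now < 4, so this is the remainder. Hence a · b ≡ 4·x^3 + 2·x^2 + 4·x + 3 in F_5[x]/(f).

Final answer: a · b ≡ 4·x^3 + 2·x^2 + 4·x + 3 (mod f(x))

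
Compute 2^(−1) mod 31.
Apply the extended Euclidean algorithm to (31, 2), tracking rows (r, s, t) with s·31 + t·2 = r. Each division r_prev = q·r_cur + r_new produces the new row as (previous row) − q·(current row):
  row A: (31, 1, 0)   [1·31 + 0·2 = 31]
  row B: (2, 0, 1)   [0·31 + 1·2 = 2]
  31 = 15·2 + 1   → row C = row A − 15·row B = (1, 1, −15)   [check: 1·31 − 15·2 = 1]
  2 = 2·1 + 0   → remainder 0, stop. gcd = 1 (last nonzero row C).
The gcd is 1, so 2 is invertible mod 31. The last nonzero row gives 1·31 − 15·2 = 1, so t = −15. So 2^(−1) ≡ −15 ≡ 16 (mod 31). Verify: 2 · 16 = 32 ≡ 1 (mod 31). ✓

Final answer: 2^(−1) ≡ 16 (mod 31)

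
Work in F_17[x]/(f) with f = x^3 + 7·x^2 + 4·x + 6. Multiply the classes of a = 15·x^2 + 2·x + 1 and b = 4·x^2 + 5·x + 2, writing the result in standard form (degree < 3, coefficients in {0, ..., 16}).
Multiply as integer polynomials: a · b = 60·x^4 + 83·x^3 + 44·x^2 + 9·x + 2. Reducing coefficients mod 17: a · b ≡ 9·x^4 + 15·x^3 + 10·x^2 + 9·x + 2. Now divide by f(x) = x^3 + 7·x^2 + 4·x + 6 in F_17[x], eliminating the leading term at each step:
  leading term 9·x^4: subtract (9·x)·f(x) = 9·x^4 + 12·x^3 + 2·x^2 + 3·x, leaving 3·x^3 + 8·x^2 + 6·x + 2 (coefficients mod 17)
  leading term 3·x^3: subtract (3)·f(x) = 3·x^3 + 4·x^2 + 12·x + 1, leaving 4·x^2 + 11·x + 1 (coefficients mod 17)
The degree is now < 3, so this is the remainder. Hence a · b ≡ 4·x^2 + 11·x + 1 in F_17[x]/(f).

Final answer: a · b ≡ 4·x^2 + 11·x + 1 (mod f(x))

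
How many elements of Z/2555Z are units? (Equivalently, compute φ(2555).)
An element a ∈ Z/2555Z is a unit iff gcd(a, 2555) = 1, so the number of units is φ(2555). φ is multiplicative, with φ(p^e) = p^e − p^(e−1). Factorise 2555 = 5 · 7 · 73. Then
  φ(2555) = (5 − 1) · (7 − 1) · (73 − 1) = 4 · 6 · 72 = 1728.

Final answer: Z/2555Z has φ(2555) = 1728 units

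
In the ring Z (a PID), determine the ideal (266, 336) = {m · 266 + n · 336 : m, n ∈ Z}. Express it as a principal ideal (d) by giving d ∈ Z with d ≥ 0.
In the PID Z, (a, b) is generated by gcd(a, b). Compute gcd(336, 266) with the extended Euclidean algorithm, tracking rows (r, s, t) with s·336 + t·266 = r:
  row A: (336, 1, 0)   [1·336 + 0·266 = 336]
  row B: (266, 0, 1)   [0·336 + 1·266 = 266]
  336 = 1·266 + 70   → row C = row A − 1·row B = (70, 1, −1)   [check: 1·336 − 1·266 = 70]
  266 = 3·70 + 56   → row D = row B − 3·row C = (56, −3, 4)   [check: −3·336 + 4·266 = 56]
  70 = 1·56 + 14   → row E = row C − 1·row D = (14, 4, −5)   [check: 4·336 − 5·266 = 14]
  56 = 4·14 + 0   → remainder 0, stop. gcd = 14 (last nonzero row E).
So gcd(266, 336) = 14, with Bézout identity 4·336 − 5·266 = 14. Containment (⊇): the Bézout identity exhibits 14 as an element of (266, 336), giving (14) ⊆ (266, 336). Containment (⊆): since 14 | 266 and 14 | 336 (266 = 14·19, 336 = 14·24), every Z-linear combination of 266 and 336 is divisible by 14, so (266, 336) ⊆ (14). Therefore (266, 336) = (14), d = 14.

Final answer: (266, 336) = (14); d = 14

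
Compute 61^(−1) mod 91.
61^(−1) ≡ 3 (mod 91)

Apply the extended Euclidean algorithm to (91, 61), tracking rows (r, s, t) with s·91 + t·61 = r. Each division r_prev = q·r_cur + r_new produces the new row as (previous row) − q·(current row):
  row A: (91, 1, 0)   [1·91 + 0·61 = 91]
  row B: (61, 0, 1)   [0·91 + 1·61 = 61]
  91 = 1·61 + 30   → row C = row A − 1·row B = (30, 1, −1)   [check: 1·91 − 1·61 = 30]
  61 = 2·30 + 1   → row D = row B − 2·row C = (1, −2, 3)   [check: −2·91 + 3·61 = 1]
  30 = 30·1 + 0   → remainder 0, stop. gcd = 1 (last nonzero row D).
The gcd is 1, so 61 is invertible mod 91. The last nonzero row gives −2·91 + 3·61 = 1, so t = 3. So 61^(−1) ≡ 3 (mod 91). Verify: 61 · 3 = 183 ≡ 1 (mod 91). ✓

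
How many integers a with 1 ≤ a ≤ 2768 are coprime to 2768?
1376

The number of a ∈ {1, ..., 2768} with gcd(a, 2768) = 1 is by definition Euler's totient φ(2768). φ is multiplicative, with φ(p^e) = p^e − p^(e−1). Factorise 2768 = 2^4 · 173. Then
  φ(2768) = (2^4 − 2^3) · (173 − 1) = 8 · 172 = 1376.
So there are 1376 such integers.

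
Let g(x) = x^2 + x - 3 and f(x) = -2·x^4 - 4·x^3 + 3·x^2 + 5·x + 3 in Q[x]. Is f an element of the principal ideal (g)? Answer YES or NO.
YES

In Q[x] the ideal (g) consists of all multiples of g, so f ∈ (g) iff g | f, i.e. iff the remainder of f on division by g is 0. Divide f by g (g is monic, so eliminate the leading term of the running remainder at each step):
  leading term -2·x^4: subtract (-2·x^2)·g(x) = -2·x^4 - 2·x^3 + 6·x^2, leaving -2·x^3 - 3·x^2 + 5·x + 3
  leading term -2·x^3: subtract (-2·x)·g(x) = -2·x^3 - 2·x^2 + 6·x, leaving -x^2 - x + 3
  leading term -x^2: subtract (-1)·g(x) = -x^2 - x + 3, leaving 0
The remainder is 0, so f(x) = g(x) · h(x) with h(x) = -2·x^2 - 2·x - 1. Hence g | f, i.e. f ∈ (g).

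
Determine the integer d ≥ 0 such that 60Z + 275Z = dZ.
(60, 275) = (5); d = 5

In the PID Z, (a, b) is generated by gcd(a, b). Compute gcd(275, 60) with the extended Euclidean algorithm, tracking rows (r, s, t) with s·275 + t·60 = r:
  row A: (275, 1, 0)   [1·275 + 0·60 = 275]
  row B: (60, 0, 1)   [0·275 + 1·60 = 60]
  275 = 4·60 + 35   → row C = row A − 4·row B = (35, 1, −4)   [check: 1·275 − 4·60 = 35]
  60 = 1·35 + 25   → row D = row B − 1·row C = (25, −1, 5)   [check: −1·275 + 5·60 = 25]
  35 = 1·25 + 10   → row E = row C − 1·row D = (10, 2, −9)   [check: 2·275 − 9·60 = 10]
  25 = 2·10 + 5   → row F = row D − 2·row E = (5, −5, 23)   [check: −5·275 + 23·60 = 5]
  10 = 2·5 + 0   → remainder 0, stop. gcd = 5 (last nonzero row F).
So gcd(60, 275) = 5, with Bézout identity −5·275 + 23·60 = 5. Containment (⊇): the Bézout identity exhibits 5 as an element of (60, 275), giving (5) ⊆ (60, 275). Containment (⊆): since 5 | 60 and 5 | 275 (60 = 5·12, 275 = 5·55), every Z-linear combination of 60 and 275 is divisible by 5, so (60, 275) ⊆ (5). Therefore (60, 275) = (5), d = 5.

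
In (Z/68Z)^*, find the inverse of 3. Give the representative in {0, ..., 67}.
3^(−1) ≡ 23 (mod 68)

Apply the extended Euclidean algorithm to (68, 3), tracking rows (r, s, t) with s·68 + t·3 = r. Each division r_prev = q·r_cur + r_new produces the new row as (previous row) − q·(current row):
  row A: (68, 1, 0)   [1·68 + 0·3 = 68]
  row B: (3, 0, 1)   [0·68 + 1·3 = 3]
  68 = 22·3 + 2   → row C = row A − 22·row B = (2, 1, −22)   [check: 1·68 − 22·3 = 2]
  3 = 1·2 + 1   → row D = row B − 1·row C = (1, −1, 23)   [check: −1·68 + 23·3 = 1]
  2 = 2·1 + 0   → remainder 0, stop. gcd = 1 (last nonzero row D).
The gcd is 1, so 3 is invertible mod 68. The last nonzero row gives −1·68 + 23·3 = 1, so t = 23. So 3^(−1) ≡ 23 (mod 68). Verify: 3 · 23 = 69 ≡ 1 (mod 68). ✓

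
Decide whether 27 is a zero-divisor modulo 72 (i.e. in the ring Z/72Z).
YES

gcd(27, 72) = 9 > 1, so 27 is not a unit in Z/72Z. In Z/nZ every nonzero non-unit is a zero-divisor: explicitly, take b = 72/gcd = 8 ≠ 0 (mod 72); then 27·8 = 216 = 3·72, i.e. 27·8 ≡ 0 (mod 72). So 27 is a zero-divisor.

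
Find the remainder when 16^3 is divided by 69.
25

Use repeated squaring. Binary(3) = 11. Walk through the bits of the exponent 3 left-to-right: at each bit after the leading one, square the running value, then multiply by 16 if the bit is 1 (always reducing mod 69):
  bit 1 = 1 (leading): start with 16.
  bit 2 = 1: square 16^2 = 256 ≡ 49; bit is 1, so multiply 49·16 = 784 ≡ 25 (mod 69).
Final value: 16^3 ≡ 25 (mod 69).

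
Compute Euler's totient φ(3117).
φ(3117) = 2076

φ is multiplicative, with φ(p^e) = p^e − p^(e−1). Factorise 3117 = 3 · 1039. Then
  φ(3117) = (3 − 1) · (1039 − 1) = 2 · 1038 = 2076.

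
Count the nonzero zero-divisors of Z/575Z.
In Z/575Z each nonzero element is either a unit (gcd with 575 is 1) or a zero-divisor (gcd > 1). The number of units is φ(575): factorise 575 = 5^2 · 23, so φ(575) = (5^2 − 5^1) · (23 − 1) = 20 · 22 = 440. The nonzero elements number 575 − 1 = 574. Hence the nonzero zero-divisors number 574 − 440 = 134.

Final answer: Z/575Z has 134 nonzero zero-divisors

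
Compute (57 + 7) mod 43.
21

Reduce the summands first: 57 ≡ 14 (mod 43), so 57 + 7 ≡ 14 + 7 (mod 43). 14 + 7 = 21; 21 = 0·43 + 21, so (57 + 7) mod 43 = 21.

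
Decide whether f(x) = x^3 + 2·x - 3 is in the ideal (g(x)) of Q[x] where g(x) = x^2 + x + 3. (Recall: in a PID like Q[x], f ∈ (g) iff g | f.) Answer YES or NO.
YES

In Q[x] the ideal (g) consists of all multiples of g, so f ∈ (g) iff g | f, i.e. iff the remainder of f on division by g is 0. Divide f by g (g is monic, so eliminate the leading term of the running remainder at each step):
  leading term x^3: subtract (x)·g(x) = x^3 + x^2 + 3·x, leaving -x^2 - x - 3
  leading term -x^2: subtract (-1)·g(x) = -x^2 - x - 3, leaving 0
The remainder is 0, so f(x) = g(x) · h(x) with h(x) = x - 1. Hence g | f, i.e. f ∈ (g).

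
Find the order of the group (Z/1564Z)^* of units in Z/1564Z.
|(Z/1564Z)^*| = 704

(Z/1564Z)^* consists of the classes a with gcd(a, 1564) = 1, so its order is φ(1564). φ is multiplicative, with φ(p^e) = p^e − p^(e−1). Factorise 1564 = 2^2 · 17 · 23. Then
  φ(1564) = (2^2 − 2^1) · (17 − 1) · (23 − 1) = 2 · 16 · 22 = 704.
Thus |(Z/1564Z)^*| = 704.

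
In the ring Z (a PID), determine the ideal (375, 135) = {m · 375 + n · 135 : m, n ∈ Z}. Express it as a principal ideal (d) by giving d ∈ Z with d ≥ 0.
(375, 135) = (15); d = 15

In the PID Z, (a, b) is generated by gcd(a, b). Compute gcd(375, 135) with the extended Euclidean algorithm, tracking rows (r, s, t) with s·375 + t·135 = r:
  row A: (375, 1, 0)   [1·375 + 0·135 = 375]
  row B: (135, 0, 1)   [0·375 + 1·135 = 135]
  375 = 2·135 + 105   → row C = row A − 2·row B = (105, 1, −2)   [check: 1·375 − 2·135 = 105]
  135 = 1·105 + 30   → row D = row B − 1·row C = (30, −1, 3)   [check: −1·375 + 3·135 = 30]
  105 = 3·30 + 15   → row E = row C − 3·row D = (15, 4, −11)   [check: 4·375 − 11·135 = 15]
  30 = 2·15 + 0   → remainder 0, stop. gcd = 15 (last nonzero row E).
So gcd(375, 135) = 15, with Bézout identity 4·375 − 11·135 = 15. Containment (⊇): the Bézout identity exhibits 15 as an element of (375, 135), giving (15) ⊆ (375, 135). Containment (⊆): since 15 | 375 and 15 | 135 (375 = 15·25, 135 = 15·9), every Z-linear combination of 375 and 135 is divisible by 15, so (375, 135) ⊆ (15). Therefore (375, 135) = (15), d = 15.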